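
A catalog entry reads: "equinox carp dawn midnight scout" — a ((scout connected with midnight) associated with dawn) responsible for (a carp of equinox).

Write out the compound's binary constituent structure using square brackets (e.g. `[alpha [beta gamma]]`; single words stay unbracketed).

[[equinox carp] [dawn [midnight scout]]]

Overall it is a kind of scout (specifically "dawn midnight scout"); the modifier is "equinox carp".
Within "equinox carp", the head is "carp" and the modifier is "equinox".
Within "dawn midnight scout", the head is "scout" (specifically "midnight scout") and the modifier is "dawn".
Within "midnight scout", the head is "scout" and the modifier is "midnight".
So the structure is [[equinox carp] [dawn [midnight scout]]].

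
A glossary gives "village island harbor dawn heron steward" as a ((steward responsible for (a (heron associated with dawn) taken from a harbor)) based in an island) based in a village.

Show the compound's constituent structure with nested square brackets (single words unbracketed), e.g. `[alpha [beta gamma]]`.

Whole compound: head "steward" (specifically "island harbor dawn heron steward"), modifier "village".
"island harbor dawn heron steward" → head "steward" (specifically "harbor dawn heron steward"), modifier "island".
"harbor dawn heron steward" → head "steward", modifier "harbor dawn heron".
"harbor dawn heron" → head "heron" (specifically "dawn heron"), modifier "harbor".
"dawn heron" → head "heron", modifier "dawn".
Putting it together: [village [island [[harbor [dawn heron]] steward]]].

[village [island [[harbor [dawn heron]] steward]]]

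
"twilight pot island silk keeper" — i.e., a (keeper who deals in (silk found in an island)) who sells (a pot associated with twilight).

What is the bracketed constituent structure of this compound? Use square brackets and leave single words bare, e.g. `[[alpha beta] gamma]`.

Whole compound: head "keeper" (specifically "island silk keeper"), modifier "twilight pot".
"twilight pot" → head "pot", modifier "twilight".
"island silk keeper" → head "keeper", modifier "island silk".
"island silk" → head "silk", modifier "island".
Putting it together: [[twilight pot] [[island silk] keeper]].

[[twilight pot] [[island silk] keeper]]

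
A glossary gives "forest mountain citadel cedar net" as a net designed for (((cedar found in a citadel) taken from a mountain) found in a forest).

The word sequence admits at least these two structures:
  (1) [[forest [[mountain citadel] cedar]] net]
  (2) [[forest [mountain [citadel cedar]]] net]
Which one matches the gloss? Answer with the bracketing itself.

[[forest [mountain [citadel cedar]]] net]

The paraphrase's head is the "net" part ("net"); its modifier is "forest mountain citadel cedar".
That top-level split, carried through the inner groups, gives [[forest [mountain [citadel cedar]]] net].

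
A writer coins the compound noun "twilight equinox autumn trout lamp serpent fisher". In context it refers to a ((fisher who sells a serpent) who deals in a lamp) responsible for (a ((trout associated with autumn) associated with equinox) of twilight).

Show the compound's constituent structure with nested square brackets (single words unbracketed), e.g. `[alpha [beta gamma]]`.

[[twilight [equinox [autumn trout]]] [lamp [serpent fisher]]]

At the top level: head "fisher" (specifically "lamp serpent fisher"); modifier "twilight equinox autumn trout".
Inside "twilight equinox autumn trout": head "trout" (specifically "equinox autumn trout"), modifier "twilight".
Inside "equinox autumn trout": head "trout" (specifically "autumn trout"), modifier "equinox".
Inside "autumn trout": head "trout", modifier "autumn".
Inside "lamp serpent fisher": head "fisher" (specifically "serpent fisher"), modifier "lamp".
Inside "serpent fisher": head "fisher", modifier "serpent".
Assembled: [[twilight [equinox [autumn trout]]] [lamp [serpent fisher]]].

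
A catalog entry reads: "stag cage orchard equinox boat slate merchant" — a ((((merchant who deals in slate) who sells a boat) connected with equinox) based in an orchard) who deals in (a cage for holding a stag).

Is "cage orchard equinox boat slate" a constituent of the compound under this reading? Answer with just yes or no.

The top-level split is [stag cage] [orchard equinox boat slate merchant]; the full structure is [[stag cage] [orchard [equinox [boat [slate merchant]]]]].
"cage orchard equinox boat slate" straddles a constituent boundary, so it is not a single unit.

no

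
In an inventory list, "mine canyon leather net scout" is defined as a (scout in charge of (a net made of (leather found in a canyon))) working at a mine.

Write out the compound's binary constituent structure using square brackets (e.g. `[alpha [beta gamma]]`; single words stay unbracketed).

Overall it is a kind of scout (specifically "canyon leather net scout"); the modifier is "mine".
Inside "canyon leather net scout": head "scout", modifier "canyon leather net".
Inside "canyon leather net": head "net", modifier "canyon leather".
Inside "canyon leather": head "leather", modifier "canyon".
Putting it together: [mine [[[canyon leather] net] scout]].

[mine [[[canyon leather] net] scout]]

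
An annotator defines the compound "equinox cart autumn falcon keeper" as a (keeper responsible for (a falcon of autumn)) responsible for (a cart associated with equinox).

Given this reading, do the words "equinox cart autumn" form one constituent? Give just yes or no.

The top-level split is [equinox cart] [autumn falcon keeper]; the full structure is [[equinox cart] [[autumn falcon] keeper]].
"equinox cart autumn" straddles a constituent boundary, so it is not a single unit.

no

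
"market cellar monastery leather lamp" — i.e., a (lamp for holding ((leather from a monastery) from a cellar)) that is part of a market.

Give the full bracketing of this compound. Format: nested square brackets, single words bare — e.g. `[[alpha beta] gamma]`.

[market [[cellar [monastery leather]] lamp]]

The outermost head in the paraphrase is "lamp" (specifically "cellar monastery leather lamp"), modified by "market".
Inside "cellar monastery leather lamp": head "lamp", modifier "cellar monastery leather".
Inside "cellar monastery leather": head "leather" (specifically "monastery leather"), modifier "cellar".
Inside "monastery leather": head "leather", modifier "monastery".
Putting it together: [market [[cellar [monastery leather]] lamp]].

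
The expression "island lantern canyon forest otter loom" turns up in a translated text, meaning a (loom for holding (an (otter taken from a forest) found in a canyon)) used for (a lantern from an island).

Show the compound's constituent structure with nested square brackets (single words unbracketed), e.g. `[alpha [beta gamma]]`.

[[island lantern] [[canyon [forest otter]] loom]]

The outermost head in the paraphrase is "loom" (specifically "canyon forest otter loom"), modified by "island lantern".
Within "island lantern", the head is "lantern" and the modifier is "island".
Within "canyon forest otter loom", the head is "loom" and the modifier is "canyon forest otter".
Within "canyon forest otter", the head is "otter" (specifically "forest otter") and the modifier is "canyon".
Within "forest otter", the head is "otter" and the modifier is "forest".
Putting it together: [[island lantern] [[canyon [forest otter]] loom]].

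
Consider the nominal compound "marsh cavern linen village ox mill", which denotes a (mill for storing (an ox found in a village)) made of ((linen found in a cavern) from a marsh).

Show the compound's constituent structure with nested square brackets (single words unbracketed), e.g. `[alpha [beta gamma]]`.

[[marsh [cavern linen]] [[village ox] mill]]

At the top level: head "mill" (specifically "village ox mill"); modifier "marsh cavern linen".
Within "marsh cavern linen", the head is "linen" (specifically "cavern linen") and the modifier is "marsh".
Within "cavern linen", the head is "linen" and the modifier is "cavern".
Within "village ox mill", the head is "mill" and the modifier is "village ox".
Within "village ox", the head is "ox" and the modifier is "village".
Putting it together: [[marsh [cavern linen]] [[village ox] mill]].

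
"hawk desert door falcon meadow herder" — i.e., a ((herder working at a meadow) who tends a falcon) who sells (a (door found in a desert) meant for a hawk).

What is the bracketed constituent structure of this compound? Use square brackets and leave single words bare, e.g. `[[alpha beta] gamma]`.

At the top level: head "herder" (specifically "falcon meadow herder"); modifier "hawk desert door".
"hawk desert door" → head "door" (specifically "desert door"), modifier "hawk".
"desert door" → head "door", modifier "desert".
"falcon meadow herder" → head "herder" (specifically "meadow herder"), modifier "falcon".
"meadow herder" → head "herder", modifier "meadow".
Putting it together: [[hawk [desert door]] [falcon [meadow herder]]].

[[hawk [desert door]] [falcon [meadow herder]]]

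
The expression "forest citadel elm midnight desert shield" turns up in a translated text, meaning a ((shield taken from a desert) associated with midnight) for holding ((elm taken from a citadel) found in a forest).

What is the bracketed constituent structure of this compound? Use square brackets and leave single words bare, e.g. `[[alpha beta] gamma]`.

The outermost head in the paraphrase is "shield" (specifically "midnight desert shield"), modified by "forest citadel elm".
Within "forest citadel elm", the head is "elm" (specifically "citadel elm") and the modifier is "forest".
Within "citadel elm", the head is "elm" and the modifier is "citadel".
Within "midnight desert shield", the head is "shield" (specifically "desert shield") and the modifier is "midnight".
Within "desert shield", the head is "shield" and the modifier is "desert".
So the structure is [[forest [citadel elm]] [midnight [desert shield]]].

[[forest [citadel elm]] [midnight [desert shield]]]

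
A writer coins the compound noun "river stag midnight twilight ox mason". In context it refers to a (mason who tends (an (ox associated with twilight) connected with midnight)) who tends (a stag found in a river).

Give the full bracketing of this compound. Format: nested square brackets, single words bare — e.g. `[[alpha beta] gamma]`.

[[river stag] [[midnight [twilight ox]] mason]]

Whole compound: head "mason" (specifically "midnight twilight ox mason"), modifier "river stag".
"river stag" → head "stag", modifier "river".
"midnight twilight ox mason" → head "mason", modifier "midnight twilight ox".
"midnight twilight ox" → head "ox" (specifically "twilight ox"), modifier "midnight".
"twilight ox" → head "ox", modifier "twilight".
So the structure is [[river stag] [[midnight [twilight ox]] mason]].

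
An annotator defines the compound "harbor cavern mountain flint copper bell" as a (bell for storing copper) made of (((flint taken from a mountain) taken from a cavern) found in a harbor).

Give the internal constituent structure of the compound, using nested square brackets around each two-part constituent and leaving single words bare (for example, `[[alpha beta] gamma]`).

At the top level: head "bell" (specifically "copper bell"); modifier "harbor cavern mountain flint".
Within "harbor cavern mountain flint", the head is "flint" (specifically "cavern mountain flint") and the modifier is "harbor".
Within "cavern mountain flint", the head is "flint" (specifically "mountain flint") and the modifier is "cavern".
Within "mountain flint", the head is "flint" and the modifier is "mountain".
Within "copper bell", the head is "bell" and the modifier is "copper".
So the structure is [[harbor [cavern [mountain flint]]] [copper bell]].

[[harbor [cavern [mountain flint]]] [copper bell]]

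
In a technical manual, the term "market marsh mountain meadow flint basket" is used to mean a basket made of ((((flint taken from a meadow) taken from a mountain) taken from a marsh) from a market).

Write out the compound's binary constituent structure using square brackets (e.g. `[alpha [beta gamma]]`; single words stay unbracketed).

[[market [marsh [mountain [meadow flint]]]] basket]

Overall it is a kind of basket; the modifier is "market marsh mountain meadow flint".
Within "market marsh mountain meadow flint", the head is "flint" (specifically "marsh mountain meadow flint") and the modifier is "market".
Within "marsh mountain meadow flint", the head is "flint" (specifically "mountain meadow flint") and the modifier is "marsh".
Within "mountain meadow flint", the head is "flint" (specifically "meadow flint") and the modifier is "mountain".
Within "meadow flint", the head is "flint" and the modifier is "meadow".
Assembled: [[market [marsh [mountain [meadow flint]]]] basket].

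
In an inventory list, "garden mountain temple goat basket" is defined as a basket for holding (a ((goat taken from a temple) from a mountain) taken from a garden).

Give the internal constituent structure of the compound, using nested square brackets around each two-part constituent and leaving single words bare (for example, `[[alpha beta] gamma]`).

Overall it is a kind of basket; the modifier is "garden mountain temple goat".
"garden mountain temple goat" → head "goat" (specifically "mountain temple goat"), modifier "garden".
"mountain temple goat" → head "goat" (specifically "temple goat"), modifier "mountain".
"temple goat" → head "goat", modifier "temple".
Assembled: [[garden [mountain [temple goat]]] basket].

[[garden [mountain [temple goat]]] basket]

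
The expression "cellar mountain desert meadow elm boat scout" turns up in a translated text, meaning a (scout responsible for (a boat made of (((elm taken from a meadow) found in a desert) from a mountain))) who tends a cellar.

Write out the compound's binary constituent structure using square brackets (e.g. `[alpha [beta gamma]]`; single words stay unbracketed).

Whole compound: head "scout" (specifically "mountain desert meadow elm boat scout"), modifier "cellar".
Inside "mountain desert meadow elm boat scout": head "scout", modifier "mountain desert meadow elm boat".
Inside "mountain desert meadow elm boat": head "boat", modifier "mountain desert meadow elm".
Inside "mountain desert meadow elm": head "elm" (specifically "desert meadow elm"), modifier "mountain".
Inside "desert meadow elm": head "elm" (specifically "meadow elm"), modifier "desert".
Inside "meadow elm": head "elm", modifier "meadow".
Putting it together: [cellar [[[mountain [desert [meadow elm]]] boat] scout]].

[cellar [[[mountain [desert [meadow elm]]] boat] scout]]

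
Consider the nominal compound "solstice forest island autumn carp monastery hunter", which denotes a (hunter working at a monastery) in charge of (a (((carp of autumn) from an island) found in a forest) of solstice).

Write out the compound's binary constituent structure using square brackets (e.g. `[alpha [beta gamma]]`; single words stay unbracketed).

[[solstice [forest [island [autumn carp]]]] [monastery hunter]]

Whole compound: head "hunter" (specifically "monastery hunter"), modifier "solstice forest island autumn carp".
Inside "solstice forest island autumn carp": head "carp" (specifically "forest island autumn carp"), modifier "solstice".
Inside "forest island autumn carp": head "carp" (specifically "island autumn carp"), modifier "forest".
Inside "island autumn carp": head "carp" (specifically "autumn carp"), modifier "island".
Inside "autumn carp": head "carp", modifier "autumn".
Inside "monastery hunter": head "hunter", modifier "monastery".
So the structure is [[solstice [forest [island [autumn carp]]]] [monastery hunter]].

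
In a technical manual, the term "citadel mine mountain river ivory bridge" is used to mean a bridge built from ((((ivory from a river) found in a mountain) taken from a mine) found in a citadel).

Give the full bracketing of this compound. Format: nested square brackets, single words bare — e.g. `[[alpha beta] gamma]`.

[[citadel [mine [mountain [river ivory]]]] bridge]

At the top level: head "bridge"; modifier "citadel mine mountain river ivory".
Within "citadel mine mountain river ivory", the head is "ivory" (specifically "mine mountain river ivory") and the modifier is "citadel".
Within "mine mountain river ivory", the head is "ivory" (specifically "mountain river ivory") and the modifier is "mine".
Within "mountain river ivory", the head is "ivory" (specifically "river ivory") and the modifier is "mountain".
Within "river ivory", the head is "ivory" and the modifier is "river".
So the structure is [[citadel [mine [mountain [river ivory]]]] bridge].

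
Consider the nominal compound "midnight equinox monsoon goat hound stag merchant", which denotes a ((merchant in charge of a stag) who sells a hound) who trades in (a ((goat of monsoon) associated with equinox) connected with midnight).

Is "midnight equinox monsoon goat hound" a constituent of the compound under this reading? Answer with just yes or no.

no

The top-level split is [midnight equinox monsoon goat] [hound stag merchant]; the full structure is [[midnight [equinox [monsoon goat]]] [hound [stag merchant]]].
"midnight equinox monsoon goat hound" straddles a constituent boundary, so it is not a single unit.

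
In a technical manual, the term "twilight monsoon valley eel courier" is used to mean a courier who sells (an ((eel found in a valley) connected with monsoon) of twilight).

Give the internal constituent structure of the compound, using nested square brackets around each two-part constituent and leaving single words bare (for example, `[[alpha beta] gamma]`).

[[twilight [monsoon [valley eel]]] courier]

At the top level: head "courier"; modifier "twilight monsoon valley eel".
Inside "twilight monsoon valley eel": head "eel" (specifically "monsoon valley eel"), modifier "twilight".
Inside "monsoon valley eel": head "eel" (specifically "valley eel"), modifier "monsoon".
Inside "valley eel": head "eel", modifier "valley".
Assembled: [[twilight [monsoon [valley eel]]] courier].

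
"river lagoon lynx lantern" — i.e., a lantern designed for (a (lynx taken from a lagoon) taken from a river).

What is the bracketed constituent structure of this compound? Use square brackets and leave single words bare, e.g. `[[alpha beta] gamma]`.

[[river [lagoon lynx]] lantern]

The outermost head in the paraphrase is "lantern", modified by "river lagoon lynx".
Inside "river lagoon lynx": head "lynx" (specifically "lagoon lynx"), modifier "river".
Inside "lagoon lynx": head "lynx", modifier "lagoon".
So the structure is [[river [lagoon lynx]] lantern].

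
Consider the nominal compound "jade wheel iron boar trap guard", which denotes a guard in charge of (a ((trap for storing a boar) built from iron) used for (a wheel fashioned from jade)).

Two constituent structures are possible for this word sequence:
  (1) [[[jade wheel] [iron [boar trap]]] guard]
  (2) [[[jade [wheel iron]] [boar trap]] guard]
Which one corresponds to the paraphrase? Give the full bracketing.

[[[jade wheel] [iron [boar trap]]] guard]

The paraphrase's head is the "guard" part ("guard"); its modifier is "jade wheel iron boar trap".
That top-level split, carried through the inner groups, gives [[[jade wheel] [iron [boar trap]]] guard].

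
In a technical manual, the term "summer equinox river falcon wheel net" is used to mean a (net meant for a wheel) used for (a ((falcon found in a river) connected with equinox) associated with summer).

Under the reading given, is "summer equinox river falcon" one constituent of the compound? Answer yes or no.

The paraphrase groups the words so that "summer equinox river falcon" is one unit: it corresponds to a single parenthesized sub-phrase.
The full structure is [[summer [equinox [river falcon]]] [wheel net]], in which [summer equinox river falcon] is a constituent.

yes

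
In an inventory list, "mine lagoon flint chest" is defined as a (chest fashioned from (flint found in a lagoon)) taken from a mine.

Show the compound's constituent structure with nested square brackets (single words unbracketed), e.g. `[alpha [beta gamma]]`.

Whole compound: head "chest" (specifically "lagoon flint chest"), modifier "mine".
Inside "lagoon flint chest": head "chest", modifier "lagoon flint".
Inside "lagoon flint": head "flint", modifier "lagoon".
Putting it together: [mine [[lagoon flint] chest]].

[mine [[lagoon flint] chest]]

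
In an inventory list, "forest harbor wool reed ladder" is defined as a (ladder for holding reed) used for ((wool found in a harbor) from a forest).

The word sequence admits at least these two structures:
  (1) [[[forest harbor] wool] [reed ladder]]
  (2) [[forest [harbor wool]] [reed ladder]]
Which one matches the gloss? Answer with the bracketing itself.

The paraphrase's head is the "ladder" part ("reed ladder"); its modifier is "forest harbor wool".
That top-level split, carried through the inner groups, gives [[forest [harbor wool]] [reed ladder]].

[[forest [harbor wool]] [reed ladder]]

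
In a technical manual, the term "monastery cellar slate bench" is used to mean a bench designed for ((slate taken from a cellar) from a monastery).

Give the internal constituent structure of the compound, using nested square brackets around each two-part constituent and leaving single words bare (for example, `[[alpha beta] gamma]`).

[[monastery [cellar slate]] bench]

At the top level: head "bench"; modifier "monastery cellar slate".
Within "monastery cellar slate", the head is "slate" (specifically "cellar slate") and the modifier is "monastery".
Within "cellar slate", the head is "slate" and the modifier is "cellar".
Putting it together: [[monastery [cellar slate]] bench].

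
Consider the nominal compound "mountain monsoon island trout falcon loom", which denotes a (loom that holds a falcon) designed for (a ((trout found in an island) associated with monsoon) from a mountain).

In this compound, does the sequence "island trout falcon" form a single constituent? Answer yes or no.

The top-level split is [mountain monsoon island trout] [falcon loom]; the full structure is [[mountain [monsoon [island trout]]] [falcon loom]].
"island trout falcon" straddles a constituent boundary, so it is not a single unit.

no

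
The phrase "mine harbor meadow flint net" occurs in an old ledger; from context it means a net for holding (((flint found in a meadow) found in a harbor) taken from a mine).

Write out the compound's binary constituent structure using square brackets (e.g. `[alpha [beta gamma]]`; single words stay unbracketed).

[[mine [harbor [meadow flint]]] net]

At the top level: head "net"; modifier "mine harbor meadow flint".
Within "mine harbor meadow flint", the head is "flint" (specifically "harbor meadow flint") and the modifier is "mine".
Within "harbor meadow flint", the head is "flint" (specifically "meadow flint") and the modifier is "harbor".
Within "meadow flint", the head is "flint" and the modifier is "meadow".
Putting it together: [[mine [harbor [meadow flint]]] net].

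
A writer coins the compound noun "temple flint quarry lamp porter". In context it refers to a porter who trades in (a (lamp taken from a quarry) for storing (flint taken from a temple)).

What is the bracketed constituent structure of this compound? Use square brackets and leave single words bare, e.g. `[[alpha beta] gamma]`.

Whole compound: head "porter", modifier "temple flint quarry lamp".
Inside "temple flint quarry lamp": head "lamp" (specifically "quarry lamp"), modifier "temple flint".
Inside "temple flint": head "flint", modifier "temple".
Inside "quarry lamp": head "lamp", modifier "quarry".
So the structure is [[[temple flint] [quarry lamp]] porter].

[[[temple flint] [quarry lamp]] porter]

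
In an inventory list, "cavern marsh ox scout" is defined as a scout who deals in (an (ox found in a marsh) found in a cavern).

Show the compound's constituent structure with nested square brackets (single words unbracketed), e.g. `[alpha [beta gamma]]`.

[[cavern [marsh ox]] scout]

The outermost head in the paraphrase is "scout", modified by "cavern marsh ox".
Within "cavern marsh ox", the head is "ox" (specifically "marsh ox") and the modifier is "cavern".
Within "marsh ox", the head is "ox" and the modifier is "marsh".
Assembled: [[cavern [marsh ox]] scout].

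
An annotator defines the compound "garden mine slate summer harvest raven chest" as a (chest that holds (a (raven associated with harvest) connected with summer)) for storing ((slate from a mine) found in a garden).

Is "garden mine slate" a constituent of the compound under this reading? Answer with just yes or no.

yes

The paraphrase groups the words so that "garden mine slate" is one unit: it corresponds to a single parenthesized sub-phrase.
The full structure is [[garden [mine slate]] [[summer [harvest raven]] chest]], in which [garden mine slate] is a constituent.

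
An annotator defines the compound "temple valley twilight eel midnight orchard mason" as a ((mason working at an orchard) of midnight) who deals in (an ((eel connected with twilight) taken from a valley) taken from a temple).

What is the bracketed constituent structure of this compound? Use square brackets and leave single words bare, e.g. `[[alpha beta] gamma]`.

Overall it is a kind of mason (specifically "midnight orchard mason"); the modifier is "temple valley twilight eel".
"temple valley twilight eel" → head "eel" (specifically "valley twilight eel"), modifier "temple".
"valley twilight eel" → head "eel" (specifically "twilight eel"), modifier "valley".
"twilight eel" → head "eel", modifier "twilight".
"midnight orchard mason" → head "mason" (specifically "orchard mason"), modifier "midnight".
"orchard mason" → head "mason", modifier "orchard".
Putting it together: [[temple [valley [twilight eel]]] [midnight [orchard mason]]].

[[temple [valley [twilight eel]]] [midnight [orchard mason]]]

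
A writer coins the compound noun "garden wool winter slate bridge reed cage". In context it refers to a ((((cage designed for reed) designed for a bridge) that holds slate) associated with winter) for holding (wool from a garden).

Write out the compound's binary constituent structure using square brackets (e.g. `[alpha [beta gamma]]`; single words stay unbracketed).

[[garden wool] [winter [slate [bridge [reed cage]]]]]

Whole compound: head "cage" (specifically "winter slate bridge reed cage"), modifier "garden wool".
Within "garden wool", the head is "wool" and the modifier is "garden".
Within "winter slate bridge reed cage", the head is "cage" (specifically "slate bridge reed cage") and the modifier is "winter".
Within "slate bridge reed cage", the head is "cage" (specifically "bridge reed cage") and the modifier is "slate".
Within "bridge reed cage", the head is "cage" (specifically "reed cage") and the modifier is "bridge".
Within "reed cage", the head is "cage" and the modifier is "reed".
Assembled: [[garden wool] [winter [slate [bridge [reed cage]]]]].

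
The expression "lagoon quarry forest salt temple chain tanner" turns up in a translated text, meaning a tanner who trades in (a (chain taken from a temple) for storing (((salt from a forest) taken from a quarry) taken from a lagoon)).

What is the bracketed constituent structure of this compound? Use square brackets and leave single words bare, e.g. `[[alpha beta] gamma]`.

[[[lagoon [quarry [forest salt]]] [temple chain]] tanner]

Overall it is a kind of tanner; the modifier is "lagoon quarry forest salt temple chain".
Inside "lagoon quarry forest salt temple chain": head "chain" (specifically "temple chain"), modifier "lagoon quarry forest salt".
Inside "lagoon quarry forest salt": head "salt" (specifically "quarry forest salt"), modifier "lagoon".
Inside "quarry forest salt": head "salt" (specifically "forest salt"), modifier "quarry".
Inside "forest salt": head "salt", modifier "forest".
Inside "temple chain": head "chain", modifier "temple".
Putting it together: [[[lagoon [quarry [forest salt]]] [temple chain]] tanner].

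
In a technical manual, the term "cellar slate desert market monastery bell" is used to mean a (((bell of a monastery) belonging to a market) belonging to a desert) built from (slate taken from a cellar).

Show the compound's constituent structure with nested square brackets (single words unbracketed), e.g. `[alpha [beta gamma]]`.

Overall it is a kind of bell (specifically "desert market monastery bell"); the modifier is "cellar slate".
Within "cellar slate", the head is "slate" and the modifier is "cellar".
Within "desert market monastery bell", the head is "bell" (specifically "market monastery bell") and the modifier is "desert".
Within "market monastery bell", the head is "bell" (specifically "monastery bell") and the modifier is "market".
Within "monastery bell", the head is "bell" and the modifier is "monastery".
So the structure is [[cellar slate] [desert [market [monastery bell]]]].

[[cellar slate] [desert [market [monastery bell]]]]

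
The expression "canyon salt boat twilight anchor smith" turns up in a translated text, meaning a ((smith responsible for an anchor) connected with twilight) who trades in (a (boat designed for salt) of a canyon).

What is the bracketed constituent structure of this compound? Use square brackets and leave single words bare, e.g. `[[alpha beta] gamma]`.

[[canyon [salt boat]] [twilight [anchor smith]]]

The outermost head in the paraphrase is "smith" (specifically "twilight anchor smith"), modified by "canyon salt boat".
Within "canyon salt boat", the head is "boat" (specifically "salt boat") and the modifier is "canyon".
Within "salt boat", the head is "boat" and the modifier is "salt".
Within "twilight anchor smith", the head is "smith" (specifically "anchor smith") and the modifier is "twilight".
Within "anchor smith", the head is "smith" and the modifier is "anchor".
So the structure is [[canyon [salt boat]] [twilight [anchor smith]]].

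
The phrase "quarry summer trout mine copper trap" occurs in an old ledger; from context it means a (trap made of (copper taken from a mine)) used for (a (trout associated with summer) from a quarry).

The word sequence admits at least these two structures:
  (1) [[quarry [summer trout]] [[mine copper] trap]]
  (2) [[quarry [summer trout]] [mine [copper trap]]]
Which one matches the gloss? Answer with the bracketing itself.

[[quarry [summer trout]] [[mine copper] trap]]

The paraphrase's head is the "trap" part ("mine copper trap"); its modifier is "quarry summer trout".
That top-level split, carried through the inner groups, gives [[quarry [summer trout]] [[mine copper] trap]].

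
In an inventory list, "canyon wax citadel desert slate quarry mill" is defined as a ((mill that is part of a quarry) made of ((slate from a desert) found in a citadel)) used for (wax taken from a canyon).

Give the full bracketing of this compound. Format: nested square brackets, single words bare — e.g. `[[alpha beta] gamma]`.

[[canyon wax] [[citadel [desert slate]] [quarry mill]]]

At the top level: head "mill" (specifically "citadel desert slate quarry mill"); modifier "canyon wax".
"canyon wax" → head "wax", modifier "canyon".
"citadel desert slate quarry mill" → head "mill" (specifically "quarry mill"), modifier "citadel desert slate".
"citadel desert slate" → head "slate" (specifically "desert slate"), modifier "citadel".
"desert slate" → head "slate", modifier "desert".
"quarry mill" → head "mill", modifier "quarry".
So the structure is [[canyon wax] [[citadel [desert slate]] [quarry mill]]].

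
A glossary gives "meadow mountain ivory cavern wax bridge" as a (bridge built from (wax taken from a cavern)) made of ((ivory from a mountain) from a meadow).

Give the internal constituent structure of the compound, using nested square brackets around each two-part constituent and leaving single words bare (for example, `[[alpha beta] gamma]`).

Overall it is a kind of bridge (specifically "cavern wax bridge"); the modifier is "meadow mountain ivory".
Within "meadow mountain ivory", the head is "ivory" (specifically "mountain ivory") and the modifier is "meadow".
Within "mountain ivory", the head is "ivory" and the modifier is "mountain".
Within "cavern wax bridge", the head is "bridge" and the modifier is "cavern wax".
Within "cavern wax", the head is "wax" and the modifier is "cavern".
Putting it together: [[meadow [mountain ivory]] [[cavern wax] bridge]].

[[meadow [mountain ivory]] [[cavern wax] bridge]]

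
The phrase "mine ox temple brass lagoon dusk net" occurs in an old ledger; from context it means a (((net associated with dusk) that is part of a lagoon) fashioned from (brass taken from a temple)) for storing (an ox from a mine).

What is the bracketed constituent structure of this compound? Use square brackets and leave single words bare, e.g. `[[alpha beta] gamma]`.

[[mine ox] [[temple brass] [lagoon [dusk net]]]]

At the top level: head "net" (specifically "temple brass lagoon dusk net"); modifier "mine ox".
Within "mine ox", the head is "ox" and the modifier is "mine".
Within "temple brass lagoon dusk net", the head is "net" (specifically "lagoon dusk net") and the modifier is "temple brass".
Within "temple brass", the head is "brass" and the modifier is "temple".
Within "lagoon dusk net", the head is "net" (specifically "dusk net") and the modifier is "lagoon".
Within "dusk net", the head is "net" and the modifier is "dusk".
So the structure is [[mine ox] [[temple brass] [lagoon [dusk net]]]].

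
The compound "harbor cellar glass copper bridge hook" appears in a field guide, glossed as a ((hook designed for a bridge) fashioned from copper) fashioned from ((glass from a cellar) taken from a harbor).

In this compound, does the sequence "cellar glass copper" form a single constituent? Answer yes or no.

no

The top-level split is [harbor cellar glass] [copper bridge hook]; the full structure is [[harbor [cellar glass]] [copper [bridge hook]]].
"cellar glass copper" straddles a constituent boundary, so it is not a single unit.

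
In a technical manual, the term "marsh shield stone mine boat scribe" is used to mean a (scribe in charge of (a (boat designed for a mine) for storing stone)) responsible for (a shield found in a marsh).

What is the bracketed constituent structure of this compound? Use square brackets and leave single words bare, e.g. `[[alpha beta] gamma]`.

[[marsh shield] [[stone [mine boat]] scribe]]

At the top level: head "scribe" (specifically "stone mine boat scribe"); modifier "marsh shield".
"marsh shield" → head "shield", modifier "marsh".
"stone mine boat scribe" → head "scribe", modifier "stone mine boat".
"stone mine boat" → head "boat" (specifically "mine boat"), modifier "stone".
"mine boat" → head "boat", modifier "mine".
So the structure is [[marsh shield] [[stone [mine boat]] scribe]].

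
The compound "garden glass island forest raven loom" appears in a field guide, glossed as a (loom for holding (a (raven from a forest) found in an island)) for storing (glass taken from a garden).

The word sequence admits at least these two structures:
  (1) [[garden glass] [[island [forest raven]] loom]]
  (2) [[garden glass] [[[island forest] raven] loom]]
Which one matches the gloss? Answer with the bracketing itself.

[[garden glass] [[island [forest raven]] loom]]

The paraphrase's head is the "loom" part ("island forest raven loom"); its modifier is "garden glass".
That top-level split, carried through the inner groups, gives [[garden glass] [[island [forest raven]] loom]].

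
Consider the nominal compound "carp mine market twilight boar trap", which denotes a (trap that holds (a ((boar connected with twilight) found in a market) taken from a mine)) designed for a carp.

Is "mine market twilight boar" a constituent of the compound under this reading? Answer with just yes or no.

The paraphrase groups the words so that "mine market twilight boar" is one unit: it corresponds to a single parenthesized sub-phrase.
The full structure is [carp [[mine [market [twilight boar]]] trap]], in which [mine market twilight boar] is a constituent.

yes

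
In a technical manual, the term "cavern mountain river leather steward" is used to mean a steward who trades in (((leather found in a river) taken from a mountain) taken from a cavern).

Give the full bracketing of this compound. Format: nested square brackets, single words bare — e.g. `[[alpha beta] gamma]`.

Overall it is a kind of steward; the modifier is "cavern mountain river leather".
"cavern mountain river leather" → head "leather" (specifically "mountain river leather"), modifier "cavern".
"mountain river leather" → head "leather" (specifically "river leather"), modifier "mountain".
"river leather" → head "leather", modifier "river".
Putting it together: [[cavern [mountain [river leather]]] steward].

[[cavern [mountain [river leather]]] steward]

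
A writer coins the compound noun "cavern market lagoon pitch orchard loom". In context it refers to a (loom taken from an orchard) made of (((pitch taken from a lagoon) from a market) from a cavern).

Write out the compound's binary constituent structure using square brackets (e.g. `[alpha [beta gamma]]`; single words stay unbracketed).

[[cavern [market [lagoon pitch]]] [orchard loom]]

Whole compound: head "loom" (specifically "orchard loom"), modifier "cavern market lagoon pitch".
"cavern market lagoon pitch" → head "pitch" (specifically "market lagoon pitch"), modifier "cavern".
"market lagoon pitch" → head "pitch" (specifically "lagoon pitch"), modifier "market".
"lagoon pitch" → head "pitch", modifier "lagoon".
"orchard loom" → head "loom", modifier "orchard".
So the structure is [[cavern [market [lagoon pitch]]] [orchard loom]].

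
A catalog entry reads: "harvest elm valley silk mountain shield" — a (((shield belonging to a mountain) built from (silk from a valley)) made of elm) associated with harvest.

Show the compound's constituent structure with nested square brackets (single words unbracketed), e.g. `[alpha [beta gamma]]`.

[harvest [elm [[valley silk] [mountain shield]]]]

At the top level: head "shield" (specifically "elm valley silk mountain shield"); modifier "harvest".
Within "elm valley silk mountain shield", the head is "shield" (specifically "valley silk mountain shield") and the modifier is "elm".
Within "valley silk mountain shield", the head is "shield" (specifically "mountain shield") and the modifier is "valley silk".
Within "valley silk", the head is "silk" and the modifier is "valley".
Within "mountain shield", the head is "shield" and the modifier is "mountain".
Putting it together: [harvest [elm [[valley silk] [mountain shield]]]].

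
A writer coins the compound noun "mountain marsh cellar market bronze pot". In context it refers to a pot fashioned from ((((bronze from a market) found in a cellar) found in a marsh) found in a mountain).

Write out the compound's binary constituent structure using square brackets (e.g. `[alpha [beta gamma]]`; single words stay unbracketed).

Whole compound: head "pot", modifier "mountain marsh cellar market bronze".
"mountain marsh cellar market bronze" → head "bronze" (specifically "marsh cellar market bronze"), modifier "mountain".
"marsh cellar market bronze" → head "bronze" (specifically "cellar market bronze"), modifier "marsh".
"cellar market bronze" → head "bronze" (specifically "market bronze"), modifier "cellar".
"market bronze" → head "bronze", modifier "market".
Putting it together: [[mountain [marsh [cellar [market bronze]]]] pot].

[[mountain [marsh [cellar [market bronze]]]] pot]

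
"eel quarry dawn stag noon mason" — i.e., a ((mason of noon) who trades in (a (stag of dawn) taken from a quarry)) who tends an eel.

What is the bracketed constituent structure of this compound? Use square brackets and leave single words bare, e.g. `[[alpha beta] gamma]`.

[eel [[quarry [dawn stag]] [noon mason]]]

Whole compound: head "mason" (specifically "quarry dawn stag noon mason"), modifier "eel".
Inside "quarry dawn stag noon mason": head "mason" (specifically "noon mason"), modifier "quarry dawn stag".
Inside "quarry dawn stag": head "stag" (specifically "dawn stag"), modifier "quarry".
Inside "dawn stag": head "stag", modifier "dawn".
Inside "noon mason": head "mason", modifier "noon".
So the structure is [eel [[quarry [dawn stag]] [noon mason]]].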